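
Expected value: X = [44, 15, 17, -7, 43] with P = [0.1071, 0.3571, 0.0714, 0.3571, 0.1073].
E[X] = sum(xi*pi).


E[X] = 44*0.1071 + 15*0.3571 + 17*0.0714 - 7*0.3571 + 43*0.1073
= 4.7124 + 5.3565 + 1.2138 - 2.4997 + 4.6139
= 13.3969

E[X] = 13.3969


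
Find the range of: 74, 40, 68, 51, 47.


Max = 74, Min = 40
Range = 74 - 40 = 34

Range = 34


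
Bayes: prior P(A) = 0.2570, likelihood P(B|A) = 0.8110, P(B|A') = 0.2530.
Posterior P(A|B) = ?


P(B) = P(B|A)*P(A) + P(B|A')*P(A')
= 0.8110*0.2570 + 0.2530*0.7430
= 0.208427 + 0.187979 = 0.396406
P(A|B) = 0.208427/0.396406 = 0.5258

P(A|B) = 0.5258


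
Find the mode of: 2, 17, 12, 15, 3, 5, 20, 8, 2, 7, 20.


Frequencies: 2:2, 3:1, 5:1, 7:1, 8:1, 12:1, 15:1, 17:1, 20:2
Max frequency = 2
Mode = 2, 20

Mode = 2, 20


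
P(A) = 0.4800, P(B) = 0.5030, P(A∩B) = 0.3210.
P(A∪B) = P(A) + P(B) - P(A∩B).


P(A∪B) = 0.4800 + 0.5030 - 0.3210
= 0.9830 - 0.3210
= 0.6620

P(A∪B) = 0.6620


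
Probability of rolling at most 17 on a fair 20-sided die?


Favorable outcomes (roll ≤ 17): 17
Total outcomes = 20
P = 17/20 = 0.8500

P = 0.8500


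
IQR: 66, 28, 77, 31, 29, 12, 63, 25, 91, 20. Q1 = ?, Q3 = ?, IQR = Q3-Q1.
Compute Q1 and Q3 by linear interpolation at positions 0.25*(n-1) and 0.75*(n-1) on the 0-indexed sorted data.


Sorted: 12, 20, 25, 28, 29, 31, 63, 66, 77, 91
Q1 (25th %ile) = 25.7500
Q3 (75th %ile) = 65.2500
IQR = 65.2500 - 25.7500 = 39.5000

IQR = 39.5000


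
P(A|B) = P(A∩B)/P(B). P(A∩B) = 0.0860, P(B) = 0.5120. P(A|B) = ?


P(A|B) = 0.0860/0.5120 = 0.1680

P(A|B) = 0.1680


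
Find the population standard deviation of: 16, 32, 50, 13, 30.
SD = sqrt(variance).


Mean = 28.2000
Variance = 174.5600
SD = sqrt(174.5600) = 13.2121

SD = 13.2121


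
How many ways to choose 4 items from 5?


C(5,4) = 5!/(4! × 1!)
= 120/(24 × 1)
= 5

C(5,4) = 5


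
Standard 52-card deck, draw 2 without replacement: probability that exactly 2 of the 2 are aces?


Hypergeometric: P(X=2) = C(4,2)·C(48,0) / C(52,2)
= 6 × 1 / 1326
= 6/1326 = 0.0045

P = 0.0045


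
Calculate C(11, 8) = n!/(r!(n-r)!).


C(11,8) = 11!/(8! × 3!)
= 39916800/(40320 × 6)
= 165

C(11,8) = 165


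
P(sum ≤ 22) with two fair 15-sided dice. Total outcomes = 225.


Total outcomes = 15×15 = 225
Favorable (sum ≤ 22): 189
P = 189/225 = 0.8400

P = 0.8400


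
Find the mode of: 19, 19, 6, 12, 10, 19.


Frequencies: 6:1, 10:1, 12:1, 19:3
Max frequency = 3
Mode = 19

Mode = 19


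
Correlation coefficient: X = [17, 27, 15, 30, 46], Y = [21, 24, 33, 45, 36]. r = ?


Mean X = 27.0000, Mean Y = 31.8000
SD X = 11.081516, SD Y = 8.611620
Cov = 42.600000
r = 42.600000/(11.081516*8.611620) = 0.4464

r = 0.4464


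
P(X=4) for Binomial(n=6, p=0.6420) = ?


C(6,4) = 15
p^4 = 0.169879
(1-p)^2 = 0.128164
P = 15 * 0.169879 * 0.128164 = 0.3266

P(X=4) = 0.3266


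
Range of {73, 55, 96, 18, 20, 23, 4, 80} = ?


Max = 96, Min = 4
Range = 96 - 4 = 92

Range = 92


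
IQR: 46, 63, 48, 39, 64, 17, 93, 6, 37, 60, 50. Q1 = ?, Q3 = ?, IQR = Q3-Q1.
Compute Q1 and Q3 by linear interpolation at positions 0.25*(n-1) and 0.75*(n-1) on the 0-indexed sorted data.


Sorted: 6, 17, 37, 39, 46, 48, 50, 60, 63, 64, 93
Q1 (25th %ile) = 38.0000
Q3 (75th %ile) = 61.5000
IQR = 61.5000 - 38.0000 = 23.5000

IQR = 23.5000


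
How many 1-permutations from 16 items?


P(16,1) = 16!/15!
= 20922789888000/1307674368000
= 16

P(16,1) = 16


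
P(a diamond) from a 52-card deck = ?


13 diamonds in 52 cards
P = 13/52 = 0.2500

P = 0.2500


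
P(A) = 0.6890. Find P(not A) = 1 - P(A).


P(not A) = 1 - 0.6890 = 0.3110

P(not A) = 0.3110


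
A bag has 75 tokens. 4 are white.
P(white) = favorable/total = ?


P = 4/75 = 0.0533

P = 0.0533


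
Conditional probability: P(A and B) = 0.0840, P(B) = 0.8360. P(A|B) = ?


P(A|B) = 0.0840/0.8360 = 0.1005

P(A|B) = 0.1005


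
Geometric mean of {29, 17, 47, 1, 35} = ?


Product = 29 × 17 × 47 × 1 × 35 = 810985
GM = 810985^(1/5) = 15.1986

GM = 15.1986


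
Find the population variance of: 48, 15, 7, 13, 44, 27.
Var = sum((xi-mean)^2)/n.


Mean = 25.6667
Squared deviations: 498.7778, 113.7778, 348.4444, 160.4444, 336.1111, 1.7778
Sum = 1459.3333
Variance = 1459.3333/6 = 243.2222

Variance = 243.2222


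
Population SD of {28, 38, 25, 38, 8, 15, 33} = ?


Mean = 26.4286
Variance = 112.2449
SD = sqrt(112.2449) = 10.5946

SD = 10.5946


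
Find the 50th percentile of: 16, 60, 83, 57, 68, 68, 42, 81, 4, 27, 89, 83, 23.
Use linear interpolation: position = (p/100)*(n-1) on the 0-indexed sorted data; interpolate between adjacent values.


Sorted: 4, 16, 23, 27, 42, 57, 60, 68, 68, 81, 83, 83, 89
n = 13
Index = 50/100 * 12 = 6.0000
Lower = data[6] = 60, Upper = data[7] = 68
P50 = 60 + 0*(8) = 60.0000

P50 = 60.0000


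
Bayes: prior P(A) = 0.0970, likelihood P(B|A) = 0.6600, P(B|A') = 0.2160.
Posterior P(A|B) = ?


P(B) = P(B|A)*P(A) + P(B|A')*P(A')
= 0.6600*0.0970 + 0.2160*0.9030
= 0.064020 + 0.195048 = 0.259068
P(A|B) = 0.064020/0.259068 = 0.2471

P(A|B) = 0.2471


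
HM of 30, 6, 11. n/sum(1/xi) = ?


Sum of reciprocals = 1/30 + 1/6 + 1/11 = 0.290909
HM = 3/0.290909 = 10.3125

HM = 10.3125


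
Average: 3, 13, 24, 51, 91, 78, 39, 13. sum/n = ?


Sum = 3 + 13 + 24 + 51 + 91 + 78 + 39 + 13 = 312
n = 8
Mean = 312/8 = 39.0000

Mean = 39.0000


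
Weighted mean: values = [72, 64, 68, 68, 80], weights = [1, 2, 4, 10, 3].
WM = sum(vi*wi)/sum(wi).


Numerator = 72*1 + 64*2 + 68*4 + 68*10 + 80*3 = 1392
Denominator = 1 + 2 + 4 + 10 + 3 = 20
WM = 1392/20 = 69.6000

WM = 69.6000


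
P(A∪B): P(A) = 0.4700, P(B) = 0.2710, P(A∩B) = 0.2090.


P(A∪B) = 0.4700 + 0.2710 - 0.2090
= 0.7410 - 0.2090
= 0.5320

P(A∪B) = 0.5320


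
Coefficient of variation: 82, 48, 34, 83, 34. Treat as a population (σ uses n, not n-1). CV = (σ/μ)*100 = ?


Mean = 56.2000
SD = 22.0762
CV = (22.0762/56.2000)*100 = 39.2816%

CV = 39.2816%


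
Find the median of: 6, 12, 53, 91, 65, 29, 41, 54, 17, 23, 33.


Sorted: 6, 12, 17, 23, 29, 33, 41, 53, 54, 65, 91
n = 11 (odd)
Middle value = 33

Median = 33


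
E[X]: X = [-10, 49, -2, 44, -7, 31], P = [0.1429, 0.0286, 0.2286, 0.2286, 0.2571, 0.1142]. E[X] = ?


E[X] = -10*0.1429 + 49*0.0286 - 2*0.2286 + 44*0.2286 - 7*0.2571 + 31*0.1142
= -1.4290 + 1.4014 - 0.4572 + 10.0584 - 1.7997 + 3.5402
= 11.3141

E[X] = 11.3141


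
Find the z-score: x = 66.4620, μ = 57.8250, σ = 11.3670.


z = (66.4620 - 57.8250)/11.3670
= 8.6370/11.3670
= 0.7598

z = 0.7598


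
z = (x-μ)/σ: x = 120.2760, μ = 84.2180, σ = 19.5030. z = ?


z = (120.2760 - 84.2180)/19.5030
= 36.0580/19.5030
= 1.8488

z = 1.8488


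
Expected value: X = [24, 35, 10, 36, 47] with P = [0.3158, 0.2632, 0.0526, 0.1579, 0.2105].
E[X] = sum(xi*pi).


E[X] = 24*0.3158 + 35*0.2632 + 10*0.0526 + 36*0.1579 + 47*0.2105
= 7.5792 + 9.2120 + 0.5260 + 5.6844 + 9.8935
= 32.8951

E[X] = 32.8951


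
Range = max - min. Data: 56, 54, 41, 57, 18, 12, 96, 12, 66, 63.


Max = 96, Min = 12
Range = 96 - 12 = 84

Range = 84


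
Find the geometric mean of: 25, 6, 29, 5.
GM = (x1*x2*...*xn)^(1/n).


Product = 25 × 6 × 29 × 5 = 21750
GM = 21750^(1/4) = 12.1441

GM = 12.1441


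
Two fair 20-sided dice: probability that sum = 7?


Total outcomes = 20×20 = 400
Favorable (sum = 7): 6
P = 6/400 = 0.0150

P = 0.0150


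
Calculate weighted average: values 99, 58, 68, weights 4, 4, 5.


Numerator = 99*4 + 58*4 + 68*5 = 968
Denominator = 4 + 4 + 5 = 13
WM = 968/13 = 74.4615

WM = 74.4615


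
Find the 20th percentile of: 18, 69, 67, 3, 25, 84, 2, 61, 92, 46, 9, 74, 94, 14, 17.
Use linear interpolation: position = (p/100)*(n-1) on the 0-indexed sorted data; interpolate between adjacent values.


Sorted: 2, 3, 9, 14, 17, 18, 25, 46, 61, 67, 69, 74, 84, 92, 94
n = 15
Index = 20/100 * 14 = 2.8000
Lower = data[2] = 9, Upper = data[3] = 14
P20 = 9 + 0.8000*(5) = 13.0000

P20 = 13.0000


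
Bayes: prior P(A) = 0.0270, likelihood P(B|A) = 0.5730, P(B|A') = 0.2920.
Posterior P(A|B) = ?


P(B) = P(B|A)*P(A) + P(B|A')*P(A')
= 0.5730*0.0270 + 0.2920*0.9730
= 0.015471 + 0.284116 = 0.299587
P(A|B) = 0.015471/0.299587 = 0.0516

P(A|B) = 0.0516


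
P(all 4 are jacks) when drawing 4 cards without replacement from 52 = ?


P(all jacks) = (4/52) × (3/51) × (2/50) × (1/49)
= 3.6938e-06

P = 3.6938e-06


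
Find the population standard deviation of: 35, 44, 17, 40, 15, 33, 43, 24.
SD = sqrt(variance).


Mean = 31.3750
Variance = 114.2344
SD = sqrt(114.2344) = 10.6880

SD = 10.6880


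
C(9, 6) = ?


C(9,6) = 9!/(6! × 3!)
= 362880/(720 × 6)
= 84

C(9,6) = 84


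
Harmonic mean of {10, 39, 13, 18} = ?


Sum of reciprocals = 1/10 + 1/39 + 1/13 + 1/18 = 0.258120
HM = 4/0.258120 = 15.4967

HM = 15.4967


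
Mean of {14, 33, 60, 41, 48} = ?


Sum = 14 + 33 + 60 + 41 + 48 = 196
n = 5
Mean = 196/5 = 39.2000

Mean = 39.2000


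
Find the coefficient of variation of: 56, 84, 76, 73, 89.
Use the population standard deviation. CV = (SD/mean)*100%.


Mean = 75.6000
SD = 11.3243
CV = (11.3243/75.6000)*100 = 14.9792%

CV = 14.9792%


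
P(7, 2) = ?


P(7,2) = 7!/5!
= 5040/120
= 42

P(7,2) = 42


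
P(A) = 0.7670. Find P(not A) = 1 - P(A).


P(not A) = 1 - 0.7670 = 0.2330

P(not A) = 0.2330


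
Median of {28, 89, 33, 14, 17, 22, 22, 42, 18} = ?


Sorted: 14, 17, 18, 22, 22, 28, 33, 42, 89
n = 9 (odd)
Middle value = 22

Median = 22


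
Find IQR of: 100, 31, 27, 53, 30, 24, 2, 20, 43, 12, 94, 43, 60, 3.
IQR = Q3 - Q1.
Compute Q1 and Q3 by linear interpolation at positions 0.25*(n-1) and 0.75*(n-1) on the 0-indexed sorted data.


Sorted: 2, 3, 12, 20, 24, 27, 30, 31, 43, 43, 53, 60, 94, 100
Q1 (25th %ile) = 21.0000
Q3 (75th %ile) = 50.5000
IQR = 50.5000 - 21.0000 = 29.5000

IQR = 29.5000


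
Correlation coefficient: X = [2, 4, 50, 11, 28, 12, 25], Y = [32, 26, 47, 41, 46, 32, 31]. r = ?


Mean X = 18.8571, Mean Y = 36.4286
SD X = 15.606121, SD Y = 7.575471
Cov = 86.775510
r = 86.775510/(15.606121*7.575471) = 0.7340

r = 0.7340


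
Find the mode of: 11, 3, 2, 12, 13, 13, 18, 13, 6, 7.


Frequencies: 2:1, 3:1, 6:1, 7:1, 11:1, 12:1, 13:3, 18:1
Max frequency = 3
Mode = 13

Mode = 13


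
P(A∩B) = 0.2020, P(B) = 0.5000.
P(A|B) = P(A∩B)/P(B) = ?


P(A|B) = 0.2020/0.5000 = 0.4040

P(A|B) = 0.4040


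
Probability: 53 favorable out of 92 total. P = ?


P = 53/92 = 0.5761

P = 0.5761


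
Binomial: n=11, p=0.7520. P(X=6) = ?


C(11,6) = 462
p^6 = 0.180845
(1-p)^5 = 0.000938
P = 462 * 0.180845 * 0.000938 = 0.0784

P(X=6) = 0.0784


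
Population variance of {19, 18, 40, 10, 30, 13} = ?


Mean = 21.6667
Squared deviations: 7.1111, 13.4444, 336.1111, 136.1111, 69.4444, 75.1111
Sum = 637.3333
Variance = 637.3333/6 = 106.2222

Variance = 106.2222


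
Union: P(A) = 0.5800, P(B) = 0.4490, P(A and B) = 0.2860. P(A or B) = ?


P(A∪B) = 0.5800 + 0.4490 - 0.2860
= 1.0290 - 0.2860
= 0.7430

P(A∪B) = 0.7430


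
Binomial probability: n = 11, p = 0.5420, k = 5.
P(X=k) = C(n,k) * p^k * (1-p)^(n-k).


C(11,5) = 462
p^5 = 0.046773
(1-p)^6 = 0.009230
P = 462 * 0.046773 * 0.009230 = 0.1994

P(X=5) = 0.1994


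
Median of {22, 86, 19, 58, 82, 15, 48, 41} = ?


Sorted: 15, 19, 22, 41, 48, 58, 82, 86
n = 8 (even)
Middle values: 41 and 48
Median = (41+48)/2 = 44.5000

Median = 44.5000


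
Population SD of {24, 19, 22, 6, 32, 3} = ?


Mean = 17.6667
Variance = 102.8889
SD = sqrt(102.8889) = 10.1434

SD = 10.1434


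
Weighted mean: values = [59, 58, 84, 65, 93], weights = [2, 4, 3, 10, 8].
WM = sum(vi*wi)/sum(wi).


Numerator = 59*2 + 58*4 + 84*3 + 65*10 + 93*8 = 1996
Denominator = 2 + 4 + 3 + 10 + 8 = 27
WM = 1996/27 = 73.9259

WM = 73.9259


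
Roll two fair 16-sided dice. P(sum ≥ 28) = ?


Total outcomes = 16×16 = 256
Favorable (sum ≥ 28): 15
P = 15/256 = 0.0586

P = 0.0586


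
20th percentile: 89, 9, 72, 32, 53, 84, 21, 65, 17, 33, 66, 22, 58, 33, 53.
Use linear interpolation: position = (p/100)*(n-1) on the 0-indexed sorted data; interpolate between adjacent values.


Sorted: 9, 17, 21, 22, 32, 33, 33, 53, 53, 58, 65, 66, 72, 84, 89
n = 15
Index = 20/100 * 14 = 2.8000
Lower = data[2] = 21, Upper = data[3] = 22
P20 = 21 + 0.8000*(1) = 21.8000

P20 = 21.8000


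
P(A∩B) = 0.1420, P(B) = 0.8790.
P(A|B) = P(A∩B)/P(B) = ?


P(A|B) = 0.1420/0.8790 = 0.1615

P(A|B) = 0.1615


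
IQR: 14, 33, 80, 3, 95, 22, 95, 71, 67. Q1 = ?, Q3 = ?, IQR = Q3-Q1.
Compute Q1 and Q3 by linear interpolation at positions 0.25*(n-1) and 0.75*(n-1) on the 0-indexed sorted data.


Sorted: 3, 14, 22, 33, 67, 71, 80, 95, 95
Q1 (25th %ile) = 22.0000
Q3 (75th %ile) = 80.0000
IQR = 80.0000 - 22.0000 = 58.0000

IQR = 58.0000


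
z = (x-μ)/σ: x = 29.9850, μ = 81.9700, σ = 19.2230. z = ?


z = (29.9850 - 81.9700)/19.2230
= -51.9850/19.2230
= -2.7043

z = -2.7043


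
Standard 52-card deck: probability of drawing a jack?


4 jacks in 52 cards
P = 4/52 = 0.0769

P = 0.0769


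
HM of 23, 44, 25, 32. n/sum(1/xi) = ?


Sum of reciprocals = 1/23 + 1/44 + 1/25 + 1/32 = 0.137456
HM = 4/0.137456 = 29.1003

HM = 29.1003


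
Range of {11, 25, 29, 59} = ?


Max = 59, Min = 11
Range = 59 - 11 = 48

Range = 48


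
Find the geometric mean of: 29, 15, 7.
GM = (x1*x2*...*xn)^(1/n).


Product = 29 × 15 × 7 = 3045
GM = 3045^(1/3) = 14.4943

GM = 14.4943


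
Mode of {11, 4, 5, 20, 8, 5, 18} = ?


Frequencies: 4:1, 5:2, 8:1, 11:1, 18:1, 20:1
Max frequency = 2
Mode = 5

Mode = 5


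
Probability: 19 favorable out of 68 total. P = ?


P = 19/68 = 0.2794

P = 0.2794


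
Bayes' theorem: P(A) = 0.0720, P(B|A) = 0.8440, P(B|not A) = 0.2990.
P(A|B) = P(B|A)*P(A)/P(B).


P(B) = P(B|A)*P(A) + P(B|A')*P(A')
= 0.8440*0.0720 + 0.2990*0.9280
= 0.060768 + 0.277472 = 0.338240
P(A|B) = 0.060768/0.338240 = 0.1797

P(A|B) = 0.1797


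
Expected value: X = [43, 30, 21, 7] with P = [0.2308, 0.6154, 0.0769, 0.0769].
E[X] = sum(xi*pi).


E[X] = 43*0.2308 + 30*0.6154 + 21*0.0769 + 7*0.0769
= 9.9244 + 18.4620 + 1.6149 + 0.5383
= 30.5396

E[X] = 30.5396


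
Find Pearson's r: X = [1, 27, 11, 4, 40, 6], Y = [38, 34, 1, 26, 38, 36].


Mean X = 14.8333, Mean Y = 28.8333
SD X = 14.040616, SD Y = 13.094740
Cov = 40.138889
r = 40.138889/(14.040616*13.094740) = 0.2183

r = 0.2183


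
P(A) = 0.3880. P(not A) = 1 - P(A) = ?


P(not A) = 1 - 0.3880 = 0.6120

P(not A) = 0.6120


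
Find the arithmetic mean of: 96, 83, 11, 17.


Sum = 96 + 83 + 11 + 17 = 207
n = 4
Mean = 207/4 = 51.7500

Mean = 51.7500


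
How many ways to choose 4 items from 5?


C(5,4) = 5!/(4! × 1!)
= 120/(24 × 1)
= 5

C(5,4) = 5


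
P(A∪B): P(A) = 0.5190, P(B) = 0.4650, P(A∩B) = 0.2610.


P(A∪B) = 0.5190 + 0.4650 - 0.2610
= 0.9840 - 0.2610
= 0.7230

P(A∪B) = 0.7230


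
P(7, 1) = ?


P(7,1) = 7!/6!
= 5040/720
= 7

P(7,1) = 7


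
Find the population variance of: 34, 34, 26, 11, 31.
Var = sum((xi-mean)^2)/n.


Mean = 27.2000
Squared deviations: 46.2400, 46.2400, 1.4400, 262.4400, 14.4400
Sum = 370.8000
Variance = 370.8000/5 = 74.1600

Variance = 74.1600


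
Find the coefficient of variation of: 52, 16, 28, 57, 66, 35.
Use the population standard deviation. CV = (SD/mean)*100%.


Mean = 42.3333
SD = 17.4228
CV = (17.4228/42.3333)*100 = 41.1563%

CV = 41.1563%


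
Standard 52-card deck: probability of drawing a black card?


26 black cards in 52 cards
P = 26/52 = 0.5000

P = 0.5000


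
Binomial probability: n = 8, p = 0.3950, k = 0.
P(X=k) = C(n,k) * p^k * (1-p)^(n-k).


C(8,0) = 1
p^0 = 1.000000
(1-p)^8 = 0.017949
P = 1 * 1.000000 * 0.017949 = 0.0179

P(X=0) = 0.0179


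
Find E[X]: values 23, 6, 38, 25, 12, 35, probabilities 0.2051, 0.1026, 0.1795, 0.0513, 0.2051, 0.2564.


E[X] = 23*0.2051 + 6*0.1026 + 38*0.1795 + 25*0.0513 + 12*0.2051 + 35*0.2564
= 4.7173 + 0.6156 + 6.8210 + 1.2825 + 2.4612 + 8.9740
= 24.8716

E[X] = 24.8716


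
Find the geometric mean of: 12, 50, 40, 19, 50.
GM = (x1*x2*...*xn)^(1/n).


Product = 12 × 50 × 40 × 19 × 50 = 22800000
GM = 22800000^(1/5) = 29.6201

GM = 29.6201


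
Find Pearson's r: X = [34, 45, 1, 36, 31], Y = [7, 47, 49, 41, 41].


Mean X = 29.4000, Mean Y = 37.0000
SD X = 14.947910, SD Y = 15.336232
Cov = -58.000000
r = -58.000000/(14.947910*15.336232) = -0.2530

r = -0.2530


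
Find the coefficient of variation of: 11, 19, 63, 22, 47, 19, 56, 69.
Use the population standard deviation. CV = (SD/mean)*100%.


Mean = 38.2500
SD = 21.4985
CV = (21.4985/38.2500)*100 = 56.2054%

CV = 56.2054%


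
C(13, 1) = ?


C(13,1) = 13!/(1! × 12!)
= 6227020800/(1 × 479001600)
= 13

C(13,1) = 13


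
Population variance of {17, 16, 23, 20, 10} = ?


Mean = 17.2000
Squared deviations: 0.0400, 1.4400, 33.6400, 7.8400, 51.8400
Sum = 94.8000
Variance = 94.8000/5 = 18.9600

Variance = 18.9600


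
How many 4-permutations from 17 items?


P(17,4) = 17!/13!
= 355687428096000/6227020800
= 57120

P(17,4) = 57120


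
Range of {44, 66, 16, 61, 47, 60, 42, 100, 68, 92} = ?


Max = 100, Min = 16
Range = 100 - 16 = 84

Range = 84


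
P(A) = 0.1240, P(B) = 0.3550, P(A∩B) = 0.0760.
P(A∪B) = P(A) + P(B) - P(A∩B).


P(A∪B) = 0.1240 + 0.3550 - 0.0760
= 0.4790 - 0.0760
= 0.4030

P(A∪B) = 0.4030


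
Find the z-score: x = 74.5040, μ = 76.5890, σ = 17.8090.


z = (74.5040 - 76.5890)/17.8090
= -2.0850/17.8090
= -0.1171

z = -0.1171


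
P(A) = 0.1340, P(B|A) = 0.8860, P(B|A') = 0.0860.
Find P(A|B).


P(B) = P(B|A)*P(A) + P(B|A')*P(A')
= 0.8860*0.1340 + 0.0860*0.8660
= 0.118724 + 0.074476 = 0.193200
P(A|B) = 0.118724/0.193200 = 0.6145

P(A|B) = 0.6145


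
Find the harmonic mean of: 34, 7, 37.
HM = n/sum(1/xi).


Sum of reciprocals = 1/34 + 1/7 + 1/37 = 0.199296
HM = 3/0.199296 = 15.0530

HM = 15.0530


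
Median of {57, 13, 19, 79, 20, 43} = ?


Sorted: 13, 19, 20, 43, 57, 79
n = 6 (even)
Middle values: 20 and 43
Median = (20+43)/2 = 31.5000

Median = 31.5000


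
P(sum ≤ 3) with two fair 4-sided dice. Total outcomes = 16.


Total outcomes = 4×4 = 16
Favorable (sum ≤ 3): 3
P = 3/16 = 0.1875

P = 0.1875


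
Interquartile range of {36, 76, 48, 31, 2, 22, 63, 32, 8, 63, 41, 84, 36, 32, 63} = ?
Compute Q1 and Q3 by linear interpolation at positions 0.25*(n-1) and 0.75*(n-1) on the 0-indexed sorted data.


Sorted: 2, 8, 22, 31, 32, 32, 36, 36, 41, 48, 63, 63, 63, 76, 84
Q1 (25th %ile) = 31.5000
Q3 (75th %ile) = 63.0000
IQR = 63.0000 - 31.5000 = 31.5000

IQR = 31.5000


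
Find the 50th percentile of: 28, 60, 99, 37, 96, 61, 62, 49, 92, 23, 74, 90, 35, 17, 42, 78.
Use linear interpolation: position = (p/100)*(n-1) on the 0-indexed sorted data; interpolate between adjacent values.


Sorted: 17, 23, 28, 35, 37, 42, 49, 60, 61, 62, 74, 78, 90, 92, 96, 99
n = 16
Index = 50/100 * 15 = 7.5000
Lower = data[7] = 60, Upper = data[8] = 61
P50 = 60 + 0.5000*(1) = 60.5000

P50 = 60.5000


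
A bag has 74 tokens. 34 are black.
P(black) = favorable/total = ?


P = 34/74 = 0.4595

P = 0.4595


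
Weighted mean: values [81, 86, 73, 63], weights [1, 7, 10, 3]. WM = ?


Numerator = 81*1 + 86*7 + 73*10 + 63*3 = 1602
Denominator = 1 + 7 + 10 + 3 = 21
WM = 1602/21 = 76.2857

WM = 76.2857


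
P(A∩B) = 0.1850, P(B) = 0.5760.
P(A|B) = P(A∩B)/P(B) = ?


P(A|B) = 0.1850/0.5760 = 0.3212

P(A|B) = 0.3212


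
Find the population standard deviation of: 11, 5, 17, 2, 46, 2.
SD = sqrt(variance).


Mean = 13.8333
Variance = 235.1389
SD = sqrt(235.1389) = 15.3342

SD = 15.3342


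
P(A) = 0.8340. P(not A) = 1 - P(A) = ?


P(not A) = 1 - 0.8340 = 0.1660

P(not A) = 0.1660


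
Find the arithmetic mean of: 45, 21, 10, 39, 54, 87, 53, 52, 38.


Sum = 45 + 21 + 10 + 39 + 54 + 87 + 53 + 52 + 38 = 399
n = 9
Mean = 399/9 = 44.3333

Mean = 44.3333


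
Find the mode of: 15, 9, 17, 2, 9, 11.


Frequencies: 2:1, 9:2, 11:1, 15:1, 17:1
Max frequency = 2
Mode = 9

Mode = 9


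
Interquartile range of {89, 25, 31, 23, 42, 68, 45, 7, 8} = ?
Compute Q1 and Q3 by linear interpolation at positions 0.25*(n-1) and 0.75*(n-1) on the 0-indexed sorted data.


Sorted: 7, 8, 23, 25, 31, 42, 45, 68, 89
Q1 (25th %ile) = 23.0000
Q3 (75th %ile) = 45.0000
IQR = 45.0000 - 23.0000 = 22.0000

IQR = 22.0000


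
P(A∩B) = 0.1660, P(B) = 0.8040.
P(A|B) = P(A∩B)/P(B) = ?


P(A|B) = 0.1660/0.8040 = 0.2065

P(A|B) = 0.2065


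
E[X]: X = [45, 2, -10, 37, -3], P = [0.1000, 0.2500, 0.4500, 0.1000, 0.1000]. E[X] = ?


E[X] = 45*0.1000 + 2*0.2500 - 10*0.4500 + 37*0.1000 - 3*0.1000
= 4.5000 + 0.5000 - 4.5000 + 3.7000 - 0.3000
= 3.9000

E[X] = 3.9000


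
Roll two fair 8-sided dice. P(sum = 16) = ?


Total outcomes = 8×8 = 64
Favorable (sum = 16): 1
P = 1/64 = 0.0156

P = 0.0156


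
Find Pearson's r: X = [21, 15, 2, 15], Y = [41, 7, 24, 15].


Mean X = 13.2500, Mean Y = 21.7500
SD X = 6.941722, SD Y = 12.636752
Cov = 21.562500
r = 21.562500/(6.941722*12.636752) = 0.2458

r = 0.2458


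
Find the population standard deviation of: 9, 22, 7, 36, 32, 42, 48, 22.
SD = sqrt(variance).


Mean = 27.2500
Variance = 193.1875
SD = sqrt(193.1875) = 13.8992

SD = 13.8992


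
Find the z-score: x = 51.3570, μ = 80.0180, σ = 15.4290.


z = (51.3570 - 80.0180)/15.4290
= -28.6610/15.4290
= -1.8576

z = -1.8576


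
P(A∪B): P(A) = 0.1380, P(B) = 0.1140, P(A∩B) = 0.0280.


P(A∪B) = 0.1380 + 0.1140 - 0.0280
= 0.2520 - 0.0280
= 0.2240

P(A∪B) = 0.2240


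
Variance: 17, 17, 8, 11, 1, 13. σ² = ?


Mean = 11.1667
Squared deviations: 34.0278, 34.0278, 10.0278, 0.0278, 103.3611, 3.3611
Sum = 184.8333
Variance = 184.8333/6 = 30.8056

Variance = 30.8056


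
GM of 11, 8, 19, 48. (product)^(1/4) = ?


Product = 11 × 8 × 19 × 48 = 80256
GM = 80256^(1/4) = 16.8314

GM = 16.8314


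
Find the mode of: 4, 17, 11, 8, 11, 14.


Frequencies: 4:1, 8:1, 11:2, 14:1, 17:1
Max frequency = 2
Mode = 11

Mode = 11


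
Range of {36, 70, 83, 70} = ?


Max = 83, Min = 36
Range = 83 - 36 = 47

Range = 47


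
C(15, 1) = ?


C(15,1) = 15!/(1! × 14!)
= 1307674368000/(1 × 87178291200)
= 15

C(15,1) = 15


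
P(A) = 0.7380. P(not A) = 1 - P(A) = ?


P(not A) = 1 - 0.7380 = 0.2620

P(not A) = 0.2620


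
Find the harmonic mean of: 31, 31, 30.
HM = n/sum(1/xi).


Sum of reciprocals = 1/31 + 1/31 + 1/30 = 0.097849
HM = 3/0.097849 = 30.6593

HM = 30.6593


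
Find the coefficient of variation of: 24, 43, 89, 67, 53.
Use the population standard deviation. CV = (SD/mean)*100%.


Mean = 55.2000
SD = 21.9490
CV = (21.9490/55.2000)*100 = 39.7627%

CV = 39.7627%


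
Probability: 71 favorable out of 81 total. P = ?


P = 71/81 = 0.8765

P = 0.8765


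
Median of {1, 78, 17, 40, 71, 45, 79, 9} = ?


Sorted: 1, 9, 17, 40, 45, 71, 78, 79
n = 8 (even)
Middle values: 40 and 45
Median = (40+45)/2 = 42.5000

Median = 42.5000


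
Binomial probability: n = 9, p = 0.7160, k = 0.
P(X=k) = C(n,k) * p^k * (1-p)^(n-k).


C(9,0) = 1
p^0 = 1.000000
(1-p)^9 = 1.201891e-05
P = 1 * 1.000000 * 1.201891e-05 = 1.2019e-05

P(X=0) = 1.2019e-05


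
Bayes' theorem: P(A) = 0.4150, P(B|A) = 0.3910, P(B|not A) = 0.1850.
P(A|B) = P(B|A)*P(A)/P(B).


P(B) = P(B|A)*P(A) + P(B|A')*P(A')
= 0.3910*0.4150 + 0.1850*0.5850
= 0.162265 + 0.108225 = 0.270490
P(A|B) = 0.162265/0.270490 = 0.5999

P(A|B) = 0.5999


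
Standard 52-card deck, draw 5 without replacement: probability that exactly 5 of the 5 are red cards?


Hypergeometric: P(X=5) = C(26,5)·C(26,0) / C(52,5)
= 65780 × 1 / 2598960
= 65780/2598960 = 0.0253

P = 0.0253


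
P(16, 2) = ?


P(16,2) = 16!/14!
= 20922789888000/87178291200
= 240

P(16,2) = 240


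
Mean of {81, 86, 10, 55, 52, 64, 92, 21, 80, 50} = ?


Sum = 81 + 86 + 10 + 55 + 52 + 64 + 92 + 21 + 80 + 50 = 591
n = 10
Mean = 591/10 = 59.1000

Mean = 59.1000


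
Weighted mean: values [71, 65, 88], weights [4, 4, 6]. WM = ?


Numerator = 71*4 + 65*4 + 88*6 = 1072
Denominator = 4 + 4 + 6 = 14
WM = 1072/14 = 76.5714

WM = 76.5714


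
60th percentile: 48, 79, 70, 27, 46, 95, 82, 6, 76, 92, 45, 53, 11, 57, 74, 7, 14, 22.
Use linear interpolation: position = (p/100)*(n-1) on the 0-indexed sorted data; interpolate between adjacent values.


Sorted: 6, 7, 11, 14, 22, 27, 45, 46, 48, 53, 57, 70, 74, 76, 79, 82, 92, 95
n = 18
Index = 60/100 * 17 = 10.2000
Lower = data[10] = 57, Upper = data[11] = 70
P60 = 57 + 0.2000*(13) = 59.6000

P60 = 59.6000


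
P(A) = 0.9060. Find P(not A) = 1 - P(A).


P(not A) = 1 - 0.9060 = 0.0940

P(not A) = 0.0940


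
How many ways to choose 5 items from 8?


C(8,5) = 8!/(5! × 3!)
= 40320/(120 × 6)
= 56

C(8,5) = 56


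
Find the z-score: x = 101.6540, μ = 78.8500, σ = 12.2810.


z = (101.6540 - 78.8500)/12.2810
= 22.8040/12.2810
= 1.8569

z = 1.8569


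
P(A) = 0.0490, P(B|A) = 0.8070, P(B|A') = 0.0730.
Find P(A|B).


P(B) = P(B|A)*P(A) + P(B|A')*P(A')
= 0.8070*0.0490 + 0.0730*0.9510
= 0.039543 + 0.069423 = 0.108966
P(A|B) = 0.039543/0.108966 = 0.3629

P(A|B) = 0.3629


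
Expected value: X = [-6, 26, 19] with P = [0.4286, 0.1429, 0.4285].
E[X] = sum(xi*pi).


E[X] = -6*0.4286 + 26*0.1429 + 19*0.4285
= -2.5716 + 3.7154 + 8.1415
= 9.2853

E[X] = 9.2853


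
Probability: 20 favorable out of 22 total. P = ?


P = 20/22 = 0.9091

P = 0.9091


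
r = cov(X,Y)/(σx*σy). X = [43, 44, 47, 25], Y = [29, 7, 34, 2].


Mean X = 39.7500, Mean Y = 18.0000
SD X = 8.642193, SD Y = 13.729530
Cov = 85.250000
r = 85.250000/(8.642193*13.729530) = 0.7185

r = 0.7185


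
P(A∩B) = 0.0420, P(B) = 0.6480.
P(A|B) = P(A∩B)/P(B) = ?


P(A|B) = 0.0420/0.6480 = 0.0648

P(A|B) = 0.0648


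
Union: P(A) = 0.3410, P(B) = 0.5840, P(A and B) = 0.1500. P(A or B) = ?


P(A∪B) = 0.3410 + 0.5840 - 0.1500
= 0.9250 - 0.1500
= 0.7750

P(A∪B) = 0.7750


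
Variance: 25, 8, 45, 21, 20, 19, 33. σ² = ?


Mean = 24.4286
Squared deviations: 0.3265, 269.8980, 423.1837, 11.7551, 19.6122, 29.4694, 73.4694
Sum = 827.7143
Variance = 827.7143/7 = 118.2449

Variance = 118.2449


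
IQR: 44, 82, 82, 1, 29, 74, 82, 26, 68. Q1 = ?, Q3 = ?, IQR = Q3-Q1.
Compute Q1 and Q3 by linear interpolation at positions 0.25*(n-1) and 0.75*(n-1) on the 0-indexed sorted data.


Sorted: 1, 26, 29, 44, 68, 74, 82, 82, 82
Q1 (25th %ile) = 29.0000
Q3 (75th %ile) = 82.0000
IQR = 82.0000 - 29.0000 = 53.0000

IQR = 53.0000


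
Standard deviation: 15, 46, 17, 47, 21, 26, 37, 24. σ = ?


Mean = 29.1250
Variance = 139.3594
SD = sqrt(139.3594) = 11.8051

SD = 11.8051


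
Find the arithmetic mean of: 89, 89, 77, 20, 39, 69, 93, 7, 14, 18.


Sum = 89 + 89 + 77 + 20 + 39 + 69 + 93 + 7 + 14 + 18 = 515
n = 10
Mean = 515/10 = 51.5000

Mean = 51.5000


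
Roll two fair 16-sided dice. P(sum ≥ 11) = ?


Total outcomes = 16×16 = 256
Favorable (sum ≥ 11): 211
P = 211/256 = 0.8242

P = 0.8242


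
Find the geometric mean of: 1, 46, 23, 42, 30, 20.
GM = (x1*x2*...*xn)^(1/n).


Product = 1 × 46 × 23 × 42 × 30 × 20 = 26661600
GM = 26661600^(1/6) = 17.2841

GM = 17.2841


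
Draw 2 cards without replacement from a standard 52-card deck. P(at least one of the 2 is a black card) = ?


P(at least one) = 1 - P(none)
P(none) = (26/52) × (25/51) = 0.245098
P(at least one) = 1 - 0.245098 = 0.7549

P = 0.7549


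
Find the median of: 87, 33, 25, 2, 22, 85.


Sorted: 2, 22, 25, 33, 85, 87
n = 6 (even)
Middle values: 25 and 33
Median = (25+33)/2 = 29.0000

Median = 29.0000


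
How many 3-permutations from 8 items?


P(8,3) = 8!/5!
= 40320/120
= 336

P(8,3) = 336


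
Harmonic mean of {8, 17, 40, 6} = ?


Sum of reciprocals = 1/8 + 1/17 + 1/40 + 1/6 = 0.375490
HM = 4/0.375490 = 10.6527

HM = 10.6527


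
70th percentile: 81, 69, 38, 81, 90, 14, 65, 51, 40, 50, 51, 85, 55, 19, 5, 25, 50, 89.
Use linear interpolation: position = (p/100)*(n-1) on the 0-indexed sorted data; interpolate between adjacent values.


Sorted: 5, 14, 19, 25, 38, 40, 50, 50, 51, 51, 55, 65, 69, 81, 81, 85, 89, 90
n = 18
Index = 70/100 * 17 = 11.9000
Lower = data[11] = 65, Upper = data[12] = 69
P70 = 65 + 0.9000*(4) = 68.6000

P70 = 68.6000


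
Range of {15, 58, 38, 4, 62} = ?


Max = 62, Min = 4
Range = 62 - 4 = 58

Range = 58


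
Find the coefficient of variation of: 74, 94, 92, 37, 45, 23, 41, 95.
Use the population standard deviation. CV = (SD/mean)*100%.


Mean = 62.6250
SD = 27.4542
CV = (27.4542/62.6250)*100 = 43.8391%

CV = 43.8391%


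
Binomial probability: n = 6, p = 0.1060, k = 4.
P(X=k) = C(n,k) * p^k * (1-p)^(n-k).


C(6,4) = 15
p^4 = 0.000126
(1-p)^2 = 0.799236
P = 15 * 0.000126 * 0.799236 = 0.0015

P(X=4) = 0.0015


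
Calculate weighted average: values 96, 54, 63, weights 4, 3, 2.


Numerator = 96*4 + 54*3 + 63*2 = 672
Denominator = 4 + 3 + 2 = 9
WM = 672/9 = 74.6667

WM = 74.6667


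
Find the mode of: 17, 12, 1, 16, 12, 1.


Frequencies: 1:2, 12:2, 16:1, 17:1
Max frequency = 2
Mode = 1, 12

Mode = 1, 12


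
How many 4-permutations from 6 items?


P(6,4) = 6!/2!
= 720/2
= 360

P(6,4) = 360


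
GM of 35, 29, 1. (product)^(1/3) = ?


Product = 35 × 29 × 1 = 1015
GM = 1015^(1/3) = 10.0498

GM = 10.0498


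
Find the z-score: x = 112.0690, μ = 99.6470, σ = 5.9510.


z = (112.0690 - 99.6470)/5.9510
= 12.4220/5.9510
= 2.0874

z = 2.0874


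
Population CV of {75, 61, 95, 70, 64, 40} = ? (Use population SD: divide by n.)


Mean = 67.5000
SD = 16.4798
CV = (16.4798/67.5000)*100 = 24.4145%

CV = 24.4145%


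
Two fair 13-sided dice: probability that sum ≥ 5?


Total outcomes = 13×13 = 169
Favorable (sum ≥ 5): 163
P = 163/169 = 0.9645

P = 0.9645


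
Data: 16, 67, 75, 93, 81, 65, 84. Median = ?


Sorted: 16, 65, 67, 75, 81, 84, 93
n = 7 (odd)
Middle value = 75

Median = 75


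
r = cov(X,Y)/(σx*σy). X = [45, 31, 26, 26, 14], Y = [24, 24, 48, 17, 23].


Mean X = 28.4000, Mean Y = 27.2000
SD X = 10.011993, SD Y = 10.721940
Cov = -5.280000
r = -5.280000/(10.011993*10.721940) = -0.0492

r = -0.0492


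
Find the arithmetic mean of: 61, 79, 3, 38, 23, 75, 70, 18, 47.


Sum = 61 + 79 + 3 + 38 + 23 + 75 + 70 + 18 + 47 = 414
n = 9
Mean = 414/9 = 46.0000

Mean = 46.0000


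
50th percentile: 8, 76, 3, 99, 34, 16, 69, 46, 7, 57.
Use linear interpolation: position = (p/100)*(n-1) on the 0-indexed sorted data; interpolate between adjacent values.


Sorted: 3, 7, 8, 16, 34, 46, 57, 69, 76, 99
n = 10
Index = 50/100 * 9 = 4.5000
Lower = data[4] = 34, Upper = data[5] = 46
P50 = 34 + 0.5000*(12) = 40.0000

P50 = 40.0000


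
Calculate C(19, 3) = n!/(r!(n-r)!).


C(19,3) = 19!/(3! × 16!)
= 121645100408832000/(6 × 20922789888000)
= 969

C(19,3) = 969


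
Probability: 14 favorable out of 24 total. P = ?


P = 14/24 = 0.5833

P = 0.5833


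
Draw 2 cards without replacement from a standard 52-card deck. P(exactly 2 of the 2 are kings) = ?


Hypergeometric: P(X=2) = C(4,2)·C(48,0) / C(52,2)
= 6 × 1 / 1326
= 6/1326 = 0.0045

P = 0.0045


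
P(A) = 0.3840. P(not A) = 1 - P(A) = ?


P(not A) = 1 - 0.3840 = 0.6160

P(not A) = 0.6160


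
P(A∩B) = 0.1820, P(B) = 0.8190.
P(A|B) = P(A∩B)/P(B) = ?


P(A|B) = 0.1820/0.8190 = 0.2222

P(A|B) = 0.2222


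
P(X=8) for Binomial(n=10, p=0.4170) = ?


C(10,8) = 45
p^8 = 0.000914
(1-p)^2 = 0.339889
P = 45 * 0.000914 * 0.339889 = 0.0140

P(X=8) = 0.0140


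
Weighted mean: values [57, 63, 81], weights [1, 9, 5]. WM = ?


Numerator = 57*1 + 63*9 + 81*5 = 1029
Denominator = 1 + 9 + 5 = 15
WM = 1029/15 = 68.6000

WM = 68.6000


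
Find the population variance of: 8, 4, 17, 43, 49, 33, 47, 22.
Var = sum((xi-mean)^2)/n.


Mean = 27.8750
Squared deviations: 395.0156, 570.0156, 118.2656, 228.7656, 446.2656, 26.2656, 365.7656, 34.5156
Sum = 2184.8750
Variance = 2184.8750/8 = 273.1094

Variance = 273.1094


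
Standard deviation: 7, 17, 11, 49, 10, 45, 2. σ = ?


Mean = 20.1429
Variance = 306.9796
SD = sqrt(306.9796) = 17.5208

SD = 17.5208


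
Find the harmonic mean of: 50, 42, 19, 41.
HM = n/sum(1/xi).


Sum of reciprocals = 1/50 + 1/42 + 1/19 + 1/41 = 0.120831
HM = 4/0.120831 = 33.1040

HM = 33.1040


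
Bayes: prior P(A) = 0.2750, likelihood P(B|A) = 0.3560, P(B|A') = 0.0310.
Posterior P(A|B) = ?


P(B) = P(B|A)*P(A) + P(B|A')*P(A')
= 0.3560*0.2750 + 0.0310*0.7250
= 0.097900 + 0.022475 = 0.120375
P(A|B) = 0.097900/0.120375 = 0.8133

P(A|B) = 0.8133


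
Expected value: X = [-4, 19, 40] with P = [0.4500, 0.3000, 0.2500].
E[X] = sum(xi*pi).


E[X] = -4*0.4500 + 19*0.3000 + 40*0.2500
= -1.8000 + 5.7000 + 10.0000
= 13.9000

E[X] = 13.9000


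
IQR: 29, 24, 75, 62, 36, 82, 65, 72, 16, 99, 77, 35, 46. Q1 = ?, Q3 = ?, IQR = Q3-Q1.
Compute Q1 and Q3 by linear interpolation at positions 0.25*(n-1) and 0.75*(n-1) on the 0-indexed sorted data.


Sorted: 16, 24, 29, 35, 36, 46, 62, 65, 72, 75, 77, 82, 99
Q1 (25th %ile) = 35.0000
Q3 (75th %ile) = 75.0000
IQR = 75.0000 - 35.0000 = 40.0000

IQR = 40.0000


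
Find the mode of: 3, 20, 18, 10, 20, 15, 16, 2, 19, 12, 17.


Frequencies: 2:1, 3:1, 10:1, 12:1, 15:1, 16:1, 17:1, 18:1, 19:1, 20:2
Max frequency = 2
Mode = 20

Mode = 20


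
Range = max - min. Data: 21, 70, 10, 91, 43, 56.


Max = 91, Min = 10
Range = 91 - 10 = 81

Range = 81


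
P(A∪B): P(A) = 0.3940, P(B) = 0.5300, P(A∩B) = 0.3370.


P(A∪B) = 0.3940 + 0.5300 - 0.3370
= 0.9240 - 0.3370
= 0.5870

P(A∪B) = 0.5870


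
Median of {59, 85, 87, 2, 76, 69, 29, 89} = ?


Sorted: 2, 29, 59, 69, 76, 85, 87, 89
n = 8 (even)
Middle values: 69 and 76
Median = (69+76)/2 = 72.5000

Median = 72.5000


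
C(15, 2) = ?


C(15,2) = 15!/(2! × 13!)
= 1307674368000/(2 × 6227020800)
= 105

C(15,2) = 105


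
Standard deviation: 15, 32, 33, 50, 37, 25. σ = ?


Mean = 32.0000
Variance = 114.6667
SD = sqrt(114.6667) = 10.7083

SD = 10.7083


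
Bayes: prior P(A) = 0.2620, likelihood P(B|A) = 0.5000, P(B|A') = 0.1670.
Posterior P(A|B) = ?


P(B) = P(B|A)*P(A) + P(B|A')*P(A')
= 0.5000*0.2620 + 0.1670*0.7380
= 0.131000 + 0.123246 = 0.254246
P(A|B) = 0.131000/0.254246 = 0.5152

P(A|B) = 0.5152


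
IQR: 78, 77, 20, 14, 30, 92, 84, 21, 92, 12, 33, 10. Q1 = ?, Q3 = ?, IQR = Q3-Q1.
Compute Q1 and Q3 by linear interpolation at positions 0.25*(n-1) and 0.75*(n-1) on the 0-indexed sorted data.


Sorted: 10, 12, 14, 20, 21, 30, 33, 77, 78, 84, 92, 92
Q1 (25th %ile) = 18.5000
Q3 (75th %ile) = 79.5000
IQR = 79.5000 - 18.5000 = 61.0000

IQR = 61.0000


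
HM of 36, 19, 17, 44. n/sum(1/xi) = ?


Sum of reciprocals = 1/36 + 1/19 + 1/17 + 1/44 = 0.161960
HM = 4/0.161960 = 24.6974

HM = 24.6974


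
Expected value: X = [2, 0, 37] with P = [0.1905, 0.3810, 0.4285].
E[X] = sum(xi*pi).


E[X] = 2*0.1905 + 0*0.3810 + 37*0.4285
= 0.3810 + 0 + 15.8545
= 16.2355

E[X] = 16.2355


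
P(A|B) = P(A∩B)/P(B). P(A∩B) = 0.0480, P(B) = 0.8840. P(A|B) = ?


P(A|B) = 0.0480/0.8840 = 0.0543

P(A|B) = 0.0543


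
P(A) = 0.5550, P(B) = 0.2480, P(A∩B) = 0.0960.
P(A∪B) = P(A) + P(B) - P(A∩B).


P(A∪B) = 0.5550 + 0.2480 - 0.0960
= 0.8030 - 0.0960
= 0.7070

P(A∪B) = 0.7070


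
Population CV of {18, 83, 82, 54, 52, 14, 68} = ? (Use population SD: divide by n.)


Mean = 53.0000
SD = 25.9505
CV = (25.9505/53.0000)*100 = 48.9632%

CV = 48.9632%


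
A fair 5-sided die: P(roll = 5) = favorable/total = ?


Favorable outcomes (roll = 5): 1
Total outcomes = 5
P = 1/5 = 0.2000

P = 0.2000


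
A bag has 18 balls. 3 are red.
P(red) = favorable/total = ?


P = 3/18 = 0.1667

P = 0.1667


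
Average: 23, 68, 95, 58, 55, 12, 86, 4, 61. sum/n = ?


Sum = 23 + 68 + 95 + 58 + 55 + 12 + 86 + 4 + 61 = 462
n = 9
Mean = 462/9 = 51.3333

Mean = 51.3333


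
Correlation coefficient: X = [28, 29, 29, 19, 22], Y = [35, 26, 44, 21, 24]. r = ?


Mean X = 25.4000, Mean Y = 30.0000
SD X = 4.127953, SD Y = 8.414274
Cov = 25.400000
r = 25.400000/(4.127953*8.414274) = 0.7313

r = 0.7313


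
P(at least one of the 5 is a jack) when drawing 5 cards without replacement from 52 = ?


P(at least one) = 1 - P(none)
P(none) = (48/52) × (47/51) × (46/50) × (45/49) × (44/48) = 0.658842
P(at least one) = 1 - 0.658842 = 0.3412

P = 0.3412


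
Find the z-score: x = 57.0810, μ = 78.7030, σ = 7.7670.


z = (57.0810 - 78.7030)/7.7670
= -21.6220/7.7670
= -2.7838

z = -2.7838


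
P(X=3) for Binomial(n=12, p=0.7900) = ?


C(12,3) = 220
p^3 = 0.493039
(1-p)^9 = 7.942800e-07
P = 220 * 0.493039 * 7.942800e-07 = 8.6154e-05

P(X=3) = 8.6154e-05


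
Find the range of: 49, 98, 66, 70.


Max = 98, Min = 49
Range = 98 - 49 = 49

Range = 49


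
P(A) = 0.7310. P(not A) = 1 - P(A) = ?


P(not A) = 1 - 0.7310 = 0.2690

P(not A) = 0.2690


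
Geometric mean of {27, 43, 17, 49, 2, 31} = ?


Product = 27 × 43 × 17 × 49 × 2 × 31 = 59961006
GM = 59961006^(1/6) = 19.7839

GM = 19.7839


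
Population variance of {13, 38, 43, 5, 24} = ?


Mean = 24.6000
Squared deviations: 134.5600, 179.5600, 338.5600, 384.1600, 0.3600
Sum = 1037.2000
Variance = 1037.2000/5 = 207.4400

Variance = 207.4400


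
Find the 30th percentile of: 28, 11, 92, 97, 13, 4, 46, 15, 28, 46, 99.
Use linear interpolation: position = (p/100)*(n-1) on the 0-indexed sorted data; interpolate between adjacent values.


Sorted: 4, 11, 13, 15, 28, 28, 46, 46, 92, 97, 99
n = 11
Index = 30/100 * 10 = 3.0000
Lower = data[3] = 15, Upper = data[4] = 28
P30 = 15 + 0*(13) = 15.0000

P30 = 15.0000


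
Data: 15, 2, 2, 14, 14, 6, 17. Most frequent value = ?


Frequencies: 2:2, 6:1, 14:2, 15:1, 17:1
Max frequency = 2
Mode = 2, 14

Mode = 2, 14


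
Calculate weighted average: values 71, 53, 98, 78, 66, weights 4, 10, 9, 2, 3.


Numerator = 71*4 + 53*10 + 98*9 + 78*2 + 66*3 = 2050
Denominator = 4 + 10 + 9 + 2 + 3 = 28
WM = 2050/28 = 73.2143

WM = 73.2143


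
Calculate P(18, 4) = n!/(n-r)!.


P(18,4) = 18!/14!
= 6402373705728000/87178291200
= 73440

P(18,4) = 73440


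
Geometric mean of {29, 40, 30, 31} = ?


Product = 29 × 40 × 30 × 31 = 1078800
GM = 1078800^(1/4) = 32.2281

GM = 32.2281


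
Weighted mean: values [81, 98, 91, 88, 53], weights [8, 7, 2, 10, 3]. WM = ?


Numerator = 81*8 + 98*7 + 91*2 + 88*10 + 53*3 = 2555
Denominator = 8 + 7 + 2 + 10 + 3 = 30
WM = 2555/30 = 85.1667

WM = 85.1667


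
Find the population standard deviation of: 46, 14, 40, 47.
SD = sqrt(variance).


Mean = 36.7500
Variance = 179.6875
SD = sqrt(179.6875) = 13.4048

SD = 13.4048


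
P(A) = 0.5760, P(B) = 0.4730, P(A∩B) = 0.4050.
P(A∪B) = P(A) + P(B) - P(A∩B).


P(A∪B) = 0.5760 + 0.4730 - 0.4050
= 1.0490 - 0.4050
= 0.6440

P(A∪B) = 0.6440


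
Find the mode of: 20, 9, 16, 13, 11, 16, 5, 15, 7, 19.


Frequencies: 5:1, 7:1, 9:1, 11:1, 13:1, 15:1, 16:2, 19:1, 20:1
Max frequency = 2
Mode = 16

Mode = 16


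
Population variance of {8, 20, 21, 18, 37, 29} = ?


Mean = 22.1667
Squared deviations: 200.6944, 4.6944, 1.3611, 17.3611, 220.0278, 46.6944
Sum = 490.8333
Variance = 490.8333/6 = 81.8056

Variance = 81.8056


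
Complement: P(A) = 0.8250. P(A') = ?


P(not A) = 1 - 0.8250 = 0.1750

P(not A) = 0.1750


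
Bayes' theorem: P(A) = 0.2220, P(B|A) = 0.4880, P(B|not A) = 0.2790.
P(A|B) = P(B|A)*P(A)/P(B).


P(B) = P(B|A)*P(A) + P(B|A')*P(A')
= 0.4880*0.2220 + 0.2790*0.7780
= 0.108336 + 0.217062 = 0.325398
P(A|B) = 0.108336/0.325398 = 0.3329

P(A|B) = 0.3329
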